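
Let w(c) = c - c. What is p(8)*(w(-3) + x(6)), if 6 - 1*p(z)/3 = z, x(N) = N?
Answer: -36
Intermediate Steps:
w(c) = 0
p(z) = 18 - 3*z
p(8)*(w(-3) + x(6)) = (18 - 3*8)*(0 + 6) = (18 - 24)*6 = -6*6 = -36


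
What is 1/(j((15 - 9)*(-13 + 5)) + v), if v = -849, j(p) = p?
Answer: -1/897 ≈ -0.0011148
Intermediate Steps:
1/(j((15 - 9)*(-13 + 5)) + v) = 1/((15 - 9)*(-13 + 5) - 849) = 1/(6*(-8) - 849) = 1/(-48 - 849) = 1/(-897) = -1/897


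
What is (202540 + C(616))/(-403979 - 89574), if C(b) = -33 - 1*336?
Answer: -202171/493553 ≈ -0.40962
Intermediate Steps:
C(b) = -369 (C(b) = -33 - 336 = -369)
(202540 + C(616))/(-403979 - 89574) = (202540 - 369)/(-403979 - 89574) = 202171/(-493553) = 202171*(-1/493553) = -202171/493553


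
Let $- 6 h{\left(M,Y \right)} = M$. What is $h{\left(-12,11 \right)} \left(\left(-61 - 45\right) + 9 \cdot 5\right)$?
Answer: $-122$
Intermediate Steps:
$h{\left(M,Y \right)} = - \frac{M}{6}$
$h{\left(-12,11 \right)} \left(\left(-61 - 45\right) + 9 \cdot 5\right) = \left(- \frac{1}{6}\right) \left(-12\right) \left(\left(-61 - 45\right) + 9 \cdot 5\right) = 2 \left(\left(-61 - 45\right) + 45\right) = 2 \left(-106 + 45\right) = 2 \left(-61\right) = -122$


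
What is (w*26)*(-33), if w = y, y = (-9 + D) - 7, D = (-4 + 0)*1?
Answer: 17160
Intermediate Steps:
D = -4 (D = -4*1 = -4)
y = -20 (y = (-9 - 4) - 7 = -13 - 7 = -20)
w = -20
(w*26)*(-33) = -20*26*(-33) = -520*(-33) = 17160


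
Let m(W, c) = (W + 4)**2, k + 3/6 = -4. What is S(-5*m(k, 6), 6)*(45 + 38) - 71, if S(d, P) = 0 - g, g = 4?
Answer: -403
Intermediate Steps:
k = -9/2 (k = -1/2 - 4 = -9/2 ≈ -4.5000)
m(W, c) = (4 + W)**2
S(d, P) = -4 (S(d, P) = 0 - 1*4 = 0 - 4 = -4)
S(-5*m(k, 6), 6)*(45 + 38) - 71 = -4*(45 + 38) - 71 = -4*83 - 71 = -332 - 71 = -403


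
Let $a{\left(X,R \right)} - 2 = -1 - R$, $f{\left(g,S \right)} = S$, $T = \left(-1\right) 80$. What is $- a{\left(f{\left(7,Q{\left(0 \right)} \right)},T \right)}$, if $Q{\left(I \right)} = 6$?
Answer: $-81$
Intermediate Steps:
$T = -80$
$a{\left(X,R \right)} = 1 - R$ ($a{\left(X,R \right)} = 2 - \left(1 + R\right) = 1 - R$)
$- a{\left(f{\left(7,Q{\left(0 \right)} \right)},T \right)} = - (1 - -80) = - (1 + 80) = \left(-1\right) 81 = -81$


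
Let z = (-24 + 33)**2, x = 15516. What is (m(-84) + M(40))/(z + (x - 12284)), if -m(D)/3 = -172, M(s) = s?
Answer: 556/3313 ≈ 0.16782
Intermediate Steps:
m(D) = 516 (m(D) = -3*(-172) = 516)
z = 81 (z = 9**2 = 81)
(m(-84) + M(40))/(z + (x - 12284)) = (516 + 40)/(81 + (15516 - 12284)) = 556/(81 + 3232) = 556/3313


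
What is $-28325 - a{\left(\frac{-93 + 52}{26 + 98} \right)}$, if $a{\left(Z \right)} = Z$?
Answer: $- \frac{3512259}{124} \approx -28325.0$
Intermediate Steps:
$-28325 - a{\left(\frac{-93 + 52}{26 + 98} \right)} = -28325 - \frac{-93 + 52}{26 + 98} = -28325 - - \frac{41}{124} = -28325 + \frac{41}{124} = - \frac{3512259}{124}$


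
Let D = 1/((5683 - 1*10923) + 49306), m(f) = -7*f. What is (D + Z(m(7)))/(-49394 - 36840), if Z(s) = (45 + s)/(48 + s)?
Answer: -176265/3799987444 ≈ -4.6386e-5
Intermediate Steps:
D = 1/44066 (D = 1/((5683 - 10923) + 49306) = 1/(-5240 + 49306) = 1/44066 ≈ 2.2693e-5)
Z(s) = (45 + s)/(48 + s)
(D + Z(m(7)))/(-49394 - 36840) = (1/44066 + (45 - 7*7)/(48 - 7*7))/(-49394 - 36840) = (1/44066 + (45 - 49)/(48 - 49))/(-86234) = (1/44066 - 4/(-1))*(-1/86234) = (1/44066 - 1*(-4))*(-1/86234) = (1/44066 + 4)*(-1/86234) = (176265/44066)*(-1/86234) = -176265/3799987444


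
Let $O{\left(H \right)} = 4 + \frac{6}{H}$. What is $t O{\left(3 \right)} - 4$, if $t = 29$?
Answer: $170$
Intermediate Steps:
$t O{\left(3 \right)} - 4 = 29 \left(4 + \frac{6}{3}\right) - 4 = 29 \left(4 + 6 \cdot \frac{1}{3}\right) - 4 = 29 \left(4 + 2\right) - 4 = 29 \cdot 6 - 4 = 174 - 4 = 170$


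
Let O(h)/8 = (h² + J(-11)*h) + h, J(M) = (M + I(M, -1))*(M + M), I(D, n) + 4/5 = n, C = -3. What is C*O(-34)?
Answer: 1014288/5 ≈ 2.0286e+5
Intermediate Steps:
I(D, n) = -⅘ + n
J(M) = 2*M*(-9/5 + M) (J(M) = (M + (-⅘ - 1))*(M + M) = (M - 9/5)*(2*M) = (-9/5 + M)*(2*M) = 2*M*(-9/5 + M))
O(h) = 8*h² + 11304*h/5 (O(h) = 8*((h² + ((⅖)*(-11)*(-9 + 5*(-11)))*h) + h) = 8*((h² + ((⅖)*(-11)*(-9 - 55))*h) + h) = 8*((h² + ((⅖)*(-11)*(-64))*h) + h) = 8*((h² + 1408*h/5) + h) = 8*(h² + 1413*h/5) = 8*h² + 11304*h/5)
C*O(-34) = -24*(-34)*(1413 + 5*(-34))/5 = -24*(-34)*(1413 - 170)/5 = -24*(-34)*1243/5 = -3*(-338096/5) = 1014288/5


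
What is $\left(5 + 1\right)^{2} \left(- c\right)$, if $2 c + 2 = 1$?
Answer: $18$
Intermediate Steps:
$c = - \frac{1}{2}$ ($c = -1 + \frac{1}{2} \cdot 1 = -1 + \frac{1}{2} = - \frac{1}{2} \approx -0.5$)
$\left(5 + 1\right)^{2} \left(- c\right) = \left(5 + 1\right)^{2} \left(\left(-1\right) \left(- \frac{1}{2}\right)\right) = 6^{2} \cdot \frac{1}{2} = 36 \cdot \frac{1}{2} = 18$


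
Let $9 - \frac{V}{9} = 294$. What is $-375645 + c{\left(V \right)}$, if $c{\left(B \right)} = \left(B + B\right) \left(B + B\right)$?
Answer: $25941255$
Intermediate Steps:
$V = -2565$ ($V = 81 - 2646 = -2565$)
$c{\left(B \right)} = 4 B^{2}$ ($c{\left(B \right)} = 2 B 2 B = 4 B^{2}$)
$-375645 + c{\left(V \right)} = -375645 + 4 \left(-2565\right)^{2} = -375645 + 4 \cdot 6579225 = -375645 + 26316900 = 25941255$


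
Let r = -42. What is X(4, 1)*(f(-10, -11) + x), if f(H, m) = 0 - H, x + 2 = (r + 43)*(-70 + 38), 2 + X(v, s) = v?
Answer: -48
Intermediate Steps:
X(v, s) = -2 + v
x = -34 (x = -2 + (-42 + 43)*(-70 + 38) = -2 + 1*(-32) = -2 - 32 = -34)
f(H, m) = -H
X(4, 1)*(f(-10, -11) + x) = (-2 + 4)*(-1*(-10) - 34) = 2*(10 - 34) = 2*(-24) = -48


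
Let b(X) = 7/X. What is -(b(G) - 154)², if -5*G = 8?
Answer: -1605289/64 ≈ -25083.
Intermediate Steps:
G = -8/5 (G = -⅕*8 = -8/5 ≈ -1.6000)
-(b(G) - 154)² = -(7/(-8/5) - 154)² = -(7*(-5/8) - 154)² = -(-35/8 - 154)² = -(-1267/8)² = -1*1605289/64 = -1605289/64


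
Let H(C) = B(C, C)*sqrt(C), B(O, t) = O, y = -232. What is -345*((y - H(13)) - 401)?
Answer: 218385 + 4485*sqrt(13) ≈ 2.3456e+5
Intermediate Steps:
H(C) = C**(3/2) (H(C) = C*sqrt(C) = C**(3/2))
-345*((y - H(13)) - 401) = -345*((-232 - 13**(3/2)) - 401) = -345*((-232 - 13*sqrt(13)) - 401) = -345*(-633 - 13*sqrt(13)) = 218385 + 4485*sqrt(13)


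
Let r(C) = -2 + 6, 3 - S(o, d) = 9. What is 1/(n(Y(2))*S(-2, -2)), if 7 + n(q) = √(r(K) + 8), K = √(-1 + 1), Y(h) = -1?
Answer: 7/222 + √3/111 ≈ 0.047136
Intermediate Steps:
S(o, d) = -6 (S(o, d) = 3 - 1*9 = 3 - 9 = -6)
K = 0 (K = √0 = 0)
r(C) = 4
n(q) = -7 + 2*√3 (n(q) = -7 + √(4 + 8) = -7 + √12 = -7 + 2*√3)
1/(n(Y(2))*S(-2, -2)) = 1/((-7 + 2*√3)*(-6)) = 1/(42 - 12*√3)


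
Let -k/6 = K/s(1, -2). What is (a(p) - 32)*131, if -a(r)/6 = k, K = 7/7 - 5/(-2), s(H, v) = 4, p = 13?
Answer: -131/2 ≈ -65.500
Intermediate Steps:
K = 7/2 (K = 7*(⅐) - 5*(-½) = 1 + 5/2 = 7/2 ≈ 3.5000)
k = -21/4 ≈ -5.2500
a(r) = 63/2 (a(r) = -6*(-21/4) = 63/2)
(a(p) - 32)*131 = (63/2 - 32)*131 = -½*131 = -131/2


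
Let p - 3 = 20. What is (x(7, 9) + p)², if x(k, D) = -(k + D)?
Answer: 49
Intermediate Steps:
p = 23 (p = 3 + 20 = 23)
x(k, D) = -D - k (x(k, D) = -(D + k) = -D - k)
(x(7, 9) + p)² = ((-1*9 - 1*7) + 23)² = ((-9 - 7) + 23)² = (-16 + 23)² = 7² = 49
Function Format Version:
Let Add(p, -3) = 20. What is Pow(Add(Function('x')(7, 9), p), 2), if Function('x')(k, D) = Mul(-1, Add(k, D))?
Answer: 49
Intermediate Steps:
p = 23 (p = Add(3, 20) = 23)
Function('x')(k, D) = Add(Mul(-1, D), Mul(-1, k)) (Function('x')(k, D) = Mul(-1, Add(D, k)) = Add(Mul(-1, D), Mul(-1, k)))
Pow(Add(Function('x')(7, 9), p), 2) = Pow(Add(Add(Mul(-1, 9), Mul(-1, 7)), 23), 2) = Pow(Add(Add(-9, -7), 23), 2) = Pow(Add(-16, 23), 2) = Pow(7, 2) = 49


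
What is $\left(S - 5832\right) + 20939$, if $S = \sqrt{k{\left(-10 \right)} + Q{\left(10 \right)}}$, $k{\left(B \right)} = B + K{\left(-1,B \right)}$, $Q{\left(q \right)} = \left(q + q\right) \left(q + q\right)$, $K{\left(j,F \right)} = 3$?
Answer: $15107 + \sqrt{393} \approx 15127.0$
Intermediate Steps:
$Q{\left(q \right)} = 4 q^{2}$ ($Q{\left(q \right)} = 2 q 2 q = 4 q^{2}$)
$k{\left(B \right)} = 3 + B$ ($k{\left(B \right)} = B + 3 = 3 + B$)
$S = \sqrt{393}$ ($S = \sqrt{\left(3 - 10\right) + 4 \cdot 10^{2}} = \sqrt{-7 + 4 \cdot 100} = \sqrt{-7 + 400} = \sqrt{393} \approx 19.824$)
$\left(S - 5832\right) + 20939 = \left(\sqrt{393} - 5832\right) + 20939 = \left(-5832 + \sqrt{393}\right) + 20939 = 15107 + \sqrt{393}$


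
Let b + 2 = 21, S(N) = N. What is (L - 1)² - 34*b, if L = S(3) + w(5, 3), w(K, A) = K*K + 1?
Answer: 138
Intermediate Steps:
w(K, A) = 1 + K² (w(K, A) = K² + 1 = 1 + K²)
L = 29 (L = 3 + (1 + 5²) = 3 + (1 + 25) = 3 + 26 = 29)
b = 19 (b = -2 + 21 = 19)
(L - 1)² - 34*b = (29 - 1)² - 34*19 = 28² - 646 = 784 - 646 = 138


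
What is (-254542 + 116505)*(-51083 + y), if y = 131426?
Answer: -11090306691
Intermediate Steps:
(-254542 + 116505)*(-51083 + y) = (-254542 + 116505)*(-51083 + 131426) = -138037*80343 = -11090306691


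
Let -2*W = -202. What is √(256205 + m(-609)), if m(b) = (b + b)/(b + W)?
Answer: √16529476466/254 ≈ 506.17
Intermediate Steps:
W = 101 (W = -½*(-202) = 101)
m(b) = 2*b/(101 + b) (m(b) = (b + b)/(b + 101) = (2*b)/(101 + b) = 2*b/(101 + b))
√(256205 + m(-609)) = √(256205 + 2*(-609)/(101 - 609)) = √(256205 + 2*(-609)/(-508)) = √(256205 + 2*(-609)*(-1/508)) = √(256205 + 609/254) = √(65076679/254) = √16529476466/254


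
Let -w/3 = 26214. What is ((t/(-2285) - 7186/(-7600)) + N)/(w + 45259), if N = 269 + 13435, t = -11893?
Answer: -23809047081/57972917800 ≈ -0.41069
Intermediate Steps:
w = -78642 (w = -3*26214 = -78642)
N = 13704
((t/(-2285) - 7186/(-7600)) + N)/(w + 45259) = ((-11893/(-2285) - 7186/(-7600)) + 13704)/(-78642 + 45259) = ((-11893*(-1/2285) - 7186*(-1/7600)) + 13704)/(-33383) = ((11893/2285 + 3593/3800) + 13704)*(-1/33383) = (10680681/1736600 + 13704)*(-1/33383) = (23809047081/1736600)*(-1/33383) = -23809047081/57972917800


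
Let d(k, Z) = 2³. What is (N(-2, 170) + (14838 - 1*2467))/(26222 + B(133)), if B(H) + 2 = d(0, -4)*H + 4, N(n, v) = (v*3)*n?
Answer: 11351/27288 ≈ 0.41597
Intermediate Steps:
d(k, Z) = 8
N(n, v) = 3*n*v (N(n, v) = (3*v)*n = 3*n*v)
B(H) = 2 + 8*H (B(H) = -2 + (8*H + 4) = -2 + (4 + 8*H) = 2 + 8*H)
(N(-2, 170) + (14838 - 1*2467))/(26222 + B(133)) = (3*(-2)*170 + (14838 - 1*2467))/(26222 + (2 + 8*133)) = (-1020 + (14838 - 2467))/(26222 + (2 + 1064)) = (-1020 + 12371)/(26222 + 1066) = 11351/27288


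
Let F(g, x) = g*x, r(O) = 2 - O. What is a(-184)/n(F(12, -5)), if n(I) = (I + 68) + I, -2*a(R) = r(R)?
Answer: 93/52 ≈ 1.7885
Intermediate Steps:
a(R) = -1 + R/2 (a(R) = -(2 - R)/2 = -1 + R/2)
n(I) = 68 + 2*I (n(I) = (68 + I) + I = 68 + 2*I)
a(-184)/n(F(12, -5)) = (-1 + (½)*(-184))/(68 + 2*(12*(-5))) = (-1 - 92)/(68 + 2*(-60)) = -93/(68 - 120) = -93/(-52) = -93*(-1/52) = 93/52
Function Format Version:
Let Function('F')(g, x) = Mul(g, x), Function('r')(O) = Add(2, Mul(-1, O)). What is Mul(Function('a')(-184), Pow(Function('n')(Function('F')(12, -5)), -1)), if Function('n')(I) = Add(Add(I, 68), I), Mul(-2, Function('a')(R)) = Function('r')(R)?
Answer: Rational(93, 52) ≈ 1.7885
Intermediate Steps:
Function('a')(R) = Add(-1, Mul(Rational(1, 2), R)) (Function('a')(R) = Mul(Rational(-1, 2), Add(2, Mul(-1, R))) = Add(-1, Mul(Rational(1, 2), R)))
Function('n')(I) = Add(68, Mul(2, I)) (Function('n')(I) = Add(Add(68, I), I) = Add(68, Mul(2, I)))
Mul(Function('a')(-184), Pow(Function('n')(Function('F')(12, -5)), -1)) = Mul(Add(-1, Mul(Rational(1, 2), -184)), Pow(Add(68, Mul(2, Mul(12, -5))), -1)) = Mul(Add(-1, -92), Pow(Add(68, Mul(2, -60)), -1)) = Mul(-93, Pow(Add(68, -120), -1)) = Mul(-93, Pow(-52, -1)) = Mul(-93, Rational(-1, 52)) = Rational(93, 52)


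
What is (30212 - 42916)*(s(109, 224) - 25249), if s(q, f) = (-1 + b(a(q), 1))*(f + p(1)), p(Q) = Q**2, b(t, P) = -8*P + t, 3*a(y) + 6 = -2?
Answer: 354111296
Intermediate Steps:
a(y) = -8/3 (a(y) = -2 + (1/3)*(-2) = -2 - 2/3 = -8/3)
b(t, P) = t - 8*P
s(q, f) = -35/3 - 35*f/3 (s(q, f) = (-1 + (-8/3 - 8*1))*(f + 1**2) = (-1 + (-8/3 - 8))*(f + 1) = (-1 - 32/3)*(1 + f) = -35*(1 + f)/3 = -35/3 - 35*f/3)
(30212 - 42916)*(s(109, 224) - 25249) = (30212 - 42916)*((-35/3 - 35/3*224) - 25249) = -12704*((-35/3 - 7840/3) - 25249) = -12704*(-2625 - 25249) = -12704*(-27874) = 354111296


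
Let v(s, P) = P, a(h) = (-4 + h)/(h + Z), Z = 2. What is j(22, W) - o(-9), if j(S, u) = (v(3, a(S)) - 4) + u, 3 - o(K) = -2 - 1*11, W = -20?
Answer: -157/4 ≈ -39.250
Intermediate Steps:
a(h) = (-4 + h)/(2 + h) (a(h) = (-4 + h)/(h + 2) = (-4 + h)/(2 + h))
o(K) = 16 (o(K) = 3 - (-2 - 1*11) = 3 - (-2 - 11) = 3 - 1*(-13) = 3 + 13 = 16)
j(S, u) = -4 + u + (-4 + S)/(2 + S) (j(S, u) = ((-4 + S)/(2 + S) - 4) + u = (-4 + (-4 + S)/(2 + S)) + u = -4 + u + (-4 + S)/(2 + S))
j(22, W) - o(-9) = (-4 + 22 + (-4 - 20)*(2 + 22))/(2 + 22) - 1*16 = (-4 + 22 - 24*24)/24 - 16 = (-4 + 22 - 576)/24 - 16 = (1/24)*(-558) - 16 = -93/4 - 16 = -157/4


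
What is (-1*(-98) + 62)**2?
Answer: 25600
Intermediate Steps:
(-1*(-98) + 62)**2 = (98 + 62)**2 = 160**2 = 25600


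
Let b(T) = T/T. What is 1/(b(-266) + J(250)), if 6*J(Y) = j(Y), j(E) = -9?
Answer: -2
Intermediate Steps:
b(T) = 1
J(Y) = -3/2 (J(Y) = (⅙)*(-9) = -3/2)
1/(b(-266) + J(250)) = 1/(1 - 3/2) = 1/(-½) = -2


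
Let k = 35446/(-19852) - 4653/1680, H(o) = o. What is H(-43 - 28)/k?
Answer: 28189840/1808579 ≈ 15.587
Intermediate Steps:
k = -1808579/397040 (k = 35446*(-1/19852) - 4653*1/1680 = -17723/9926 - 1551/560 = -1808579/397040 ≈ -4.5552)
H(-43 - 28)/k = (-43 - 28)/(-1808579/397040) = -71*(-397040/1808579) = 28189840/1808579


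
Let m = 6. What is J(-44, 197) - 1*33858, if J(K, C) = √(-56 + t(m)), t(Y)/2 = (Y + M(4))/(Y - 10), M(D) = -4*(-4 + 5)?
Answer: -33858 + I*√57 ≈ -33858.0 + 7.5498*I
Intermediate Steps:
M(D) = -4 (M(D) = -4*1 = -4)
t(Y) = 2*(-4 + Y)/(-10 + Y) (t(Y) = 2*((Y - 4)/(Y - 10)) = 2*((-4 + Y)/(-10 + Y)) = 2*(-4 + Y)/(-10 + Y))
J(K, C) = I*√57 (J(K, C) = √(-56 + 2*(-4 + 6)/(-10 + 6)) = √(-56 + 2*2/(-4)) = √(-56 + 2*(-¼)*2) = √(-56 - 1) = √(-57) = I*√57)
J(-44, 197) - 1*33858 = I*√57 - 1*33858 = I*√57 - 33858 = -33858 + I*√57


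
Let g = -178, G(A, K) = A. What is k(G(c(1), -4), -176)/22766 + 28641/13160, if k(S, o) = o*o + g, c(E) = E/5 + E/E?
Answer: 528671343/149800280 ≈ 3.5292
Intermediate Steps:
c(E) = 1 + E/5 (c(E) = E*(⅕) + 1 = E/5 + 1 = 1 + E/5)
k(S, o) = -178 + o² (k(S, o) = o*o - 178 = o² - 178 = -178 + o²)
k(G(c(1), -4), -176)/22766 + 28641/13160 = (-178 + (-176)²)/22766 + 28641/13160 = (-178 + 30976)*(1/22766) + 28641*(1/13160) = 30798*(1/22766) + 28641/13160 = 15399/11383 + 28641/13160 = 528671343/149800280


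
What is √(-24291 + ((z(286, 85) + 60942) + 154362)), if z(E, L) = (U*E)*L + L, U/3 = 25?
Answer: 2*√503587 ≈ 1419.3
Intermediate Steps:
U = 75 (U = 3*25 = 75)
z(E, L) = L + 75*E*L (z(E, L) = (75*E)*L + L = 75*E*L + L = L + 75*E*L)
√(-24291 + ((z(286, 85) + 60942) + 154362)) = √(-24291 + ((85*(1 + 75*286) + 60942) + 154362)) = √(-24291 + ((85*(1 + 21450) + 60942) + 154362)) = √(-24291 + ((85*21451 + 60942) + 154362)) = √(-24291 + ((1823335 + 60942) + 154362)) = √(-24291 + (1884277 + 154362)) = √(-24291 + 2038639) = √2014348 = 2*√503587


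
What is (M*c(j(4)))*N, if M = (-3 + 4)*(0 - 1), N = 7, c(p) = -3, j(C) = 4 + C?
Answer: 21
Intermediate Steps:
M = -1 (M = 1*(-1) = -1)
(M*c(j(4)))*N = -1*(-3)*7 = 3*7 = 21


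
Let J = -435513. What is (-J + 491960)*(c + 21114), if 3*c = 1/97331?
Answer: 5718001079497019/291993 ≈ 1.9583e+10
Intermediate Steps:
c = 1/291993 (c = (⅓)/97331 = (⅓)*(1/97331) = 1/291993 ≈ 3.4247e-6)
(-J + 491960)*(c + 21114) = (-1*(-435513) + 491960)*(1/291993 + 21114) = (435513 + 491960)*(6165140203/291993) = 927473*(6165140203/291993) = 5718001079497019/291993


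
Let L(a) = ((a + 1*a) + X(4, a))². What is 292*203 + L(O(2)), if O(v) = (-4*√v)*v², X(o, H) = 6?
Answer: 61360 - 384*√2 ≈ 60817.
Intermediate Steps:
O(v) = -4*v^(5/2)
L(a) = (6 + 2*a)² (L(a) = ((a + 1*a) + 6)² = ((a + a) + 6)² = (2*a + 6)² = (6 + 2*a)²)
292*203 + L(O(2)) = 292*203 + 4*(3 - 16*√2)² = 59276 + 4*(3 - 16*√2)²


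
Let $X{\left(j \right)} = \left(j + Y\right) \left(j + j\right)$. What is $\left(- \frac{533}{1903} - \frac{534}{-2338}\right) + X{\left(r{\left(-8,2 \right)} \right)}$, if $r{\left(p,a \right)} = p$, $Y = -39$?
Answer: $\frac{1672789488}{2224607} \approx 751.95$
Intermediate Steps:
$X{\left(j \right)} = 2 j \left(-39 + j\right)$ ($X{\left(j \right)} = \left(j - 39\right) \left(j + j\right) = \left(-39 + j\right) 2 j = 2 j \left(-39 + j\right)$)
$\left(- \frac{533}{1903} - \frac{534}{-2338}\right) + X{\left(r{\left(-8,2 \right)} \right)} = \left(- \frac{533}{1903} - \frac{534}{-2338}\right) + 2 \left(-8\right) \left(-39 - 8\right) = \left(\left(-533\right) \frac{1}{1903} - - \frac{267}{1169}\right) + 2 \left(-8\right) \left(-47\right) = \left(- \frac{533}{1903} + \frac{267}{1169}\right) + 752 = - \frac{114976}{2224607} + 752 = \frac{1672789488}{2224607}$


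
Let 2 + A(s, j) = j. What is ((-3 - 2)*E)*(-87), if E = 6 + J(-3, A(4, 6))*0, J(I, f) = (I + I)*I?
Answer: 2610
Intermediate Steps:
A(s, j) = -2 + j
J(I, f) = 2*I**2 (J(I, f) = (2*I)*I = 2*I**2)
E = 6 (E = 6 + (2*(-3)**2)*0 = 6 + (2*9)*0 = 6 + 18*0 = 6 + 0 = 6)
((-3 - 2)*E)*(-87) = ((-3 - 2)*6)*(-87) = -5*6*(-87) = -30*(-87) = 2610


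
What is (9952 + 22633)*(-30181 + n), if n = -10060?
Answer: -1311252985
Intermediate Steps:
(9952 + 22633)*(-30181 + n) = (9952 + 22633)*(-30181 - 10060) = 32585*(-40241) = -1311252985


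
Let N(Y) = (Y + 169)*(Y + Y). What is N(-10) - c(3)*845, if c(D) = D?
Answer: -5715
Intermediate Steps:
N(Y) = 2*Y*(169 + Y) (N(Y) = (169 + Y)*(2*Y) = 2*Y*(169 + Y))
N(-10) - c(3)*845 = 2*(-10)*(169 - 10) - 3*845 = 2*(-10)*159 - 1*2535 = -3180 - 2535 = -5715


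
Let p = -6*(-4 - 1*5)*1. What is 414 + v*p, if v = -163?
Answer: -8388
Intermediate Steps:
p = 54 (p = -6*(-4 - 5)*1 = -6*(-9)*1 = 54*1 = 54)
414 + v*p = 414 - 163*54 = 414 - 8802 = -8388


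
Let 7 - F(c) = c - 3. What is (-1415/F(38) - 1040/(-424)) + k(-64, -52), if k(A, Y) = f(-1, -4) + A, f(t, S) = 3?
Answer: -11889/1484 ≈ -8.0115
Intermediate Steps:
F(c) = 10 - c (F(c) = 7 - (c - 3) = 7 - (-3 + c) = 7 + (3 - c) = 10 - c)
k(A, Y) = 3 + A
(-1415/F(38) - 1040/(-424)) + k(-64, -52) = (-1415/(10 - 1*38) - 1040/(-424)) + (3 - 64) = (-1415/(10 - 38) - 1040*(-1/424)) - 61 = (-1415/(-28) + 130/53) - 61 = (-1415*(-1/28) + 130/53) - 61 = (1415/28 + 130/53) - 61 = 78635/1484 - 61 = -11889/1484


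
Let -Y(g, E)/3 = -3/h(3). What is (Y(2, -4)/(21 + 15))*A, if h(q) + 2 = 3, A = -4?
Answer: -1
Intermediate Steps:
h(q) = 1 (h(q) = -2 + 3 = 1)
Y(g, E) = 9 (Y(g, E) = -(-9)/1 = -(-9) = -3*(-3) = 9)
(Y(2, -4)/(21 + 15))*A = (9/(21 + 15))*(-4) = (9/36)*(-4) = ((1/36)*9)*(-4) = (1/4)*(-4) = -1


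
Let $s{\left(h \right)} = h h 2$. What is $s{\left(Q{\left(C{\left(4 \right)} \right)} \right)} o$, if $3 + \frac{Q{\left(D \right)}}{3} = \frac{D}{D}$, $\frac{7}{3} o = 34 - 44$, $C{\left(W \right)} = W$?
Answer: $- \frac{2160}{7} \approx -308.57$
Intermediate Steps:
$o = - \frac{30}{7}$ ($o = \frac{3 \left(34 - 44\right)}{7} = \frac{3}{7} \left(-10\right) = - \frac{30}{7} \approx -4.2857$)
$Q{\left(D \right)} = -6$ ($Q{\left(D \right)} = -9 + 3 \frac{D}{D} = -9 + 3 \cdot 1 = -9 + 3 = -6$)
$s{\left(h \right)} = 2 h^{2}$ ($s{\left(h \right)} = h^{2} \cdot 2 = 2 h^{2}$)
$s{\left(Q{\left(C{\left(4 \right)} \right)} \right)} o = 2 \left(-6\right)^{2} \left(- \frac{30}{7}\right) = 2 \cdot 36 \left(- \frac{30}{7}\right) = 72 \left(- \frac{30}{7}\right) = - \frac{2160}{7}$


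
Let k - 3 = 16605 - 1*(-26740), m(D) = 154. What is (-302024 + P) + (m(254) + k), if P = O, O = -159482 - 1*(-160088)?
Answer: -257916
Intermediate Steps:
k = 43348 (k = 3 + (16605 - 1*(-26740)) = 3 + (16605 + 26740) = 3 + 43345 = 43348)
O = 606 (O = -159482 + 160088 = 606)
P = 606
(-302024 + P) + (m(254) + k) = (-302024 + 606) + (154 + 43348) = -301418 + 43502 = -257916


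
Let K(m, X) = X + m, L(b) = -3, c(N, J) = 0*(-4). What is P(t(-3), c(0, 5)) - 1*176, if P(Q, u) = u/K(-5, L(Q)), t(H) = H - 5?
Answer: -176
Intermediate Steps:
c(N, J) = 0
t(H) = -5 + H
P(Q, u) = -u/8 (P(Q, u) = u/(-3 - 5) = u/(-8) = u*(-⅛) = -u/8)
P(t(-3), c(0, 5)) - 1*176 = -⅛*0 - 1*176 = 0 - 176 = -176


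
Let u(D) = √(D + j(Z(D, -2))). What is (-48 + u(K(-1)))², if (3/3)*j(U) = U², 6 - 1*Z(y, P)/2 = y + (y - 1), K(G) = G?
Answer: (48 - √323)² ≈ 901.67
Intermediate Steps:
Z(y, P) = 14 - 4*y (Z(y, P) = 12 - 2*(y + (y - 1)) = 12 - 2*(y + (-1 + y)) = 12 - 2*(-1 + 2*y) = 12 + (2 - 4*y) = 14 - 4*y)
j(U) = U²
u(D) = √(D + (14 - 4*D)²)
(-48 + u(K(-1)))² = (-48 + √(-1 + 4*(-7 + 2*(-1))²))² = (-48 + √(-1 + 4*(-7 - 2)²))² = (-48 + √(-1 + 4*(-9)²))² = (-48 + √(-1 + 4*81))² = (-48 + √(-1 + 324))² = (-48 + √323)²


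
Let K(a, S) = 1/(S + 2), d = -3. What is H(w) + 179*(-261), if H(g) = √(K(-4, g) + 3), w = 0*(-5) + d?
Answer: -46719 + √2 ≈ -46718.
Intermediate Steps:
w = -3 (w = 0*(-5) - 3 = 0 - 3 = -3)
K(a, S) = 1/(2 + S)
H(g) = √(3 + 1/(2 + g)) (H(g) = √(1/(2 + g) + 3) = √(3 + 1/(2 + g)))
H(w) + 179*(-261) = √((7 + 3*(-3))/(2 - 3)) + 179*(-261) = √((7 - 9)/(-1)) - 46719 = √(-1*(-2)) - 46719 = √2 - 46719 = -46719 + √2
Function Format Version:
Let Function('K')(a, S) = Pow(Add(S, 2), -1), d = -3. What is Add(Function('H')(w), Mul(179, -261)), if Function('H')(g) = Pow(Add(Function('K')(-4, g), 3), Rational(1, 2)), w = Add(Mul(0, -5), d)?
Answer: Add(-46719, Pow(2, Rational(1, 2))) ≈ -46718.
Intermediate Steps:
w = -3 (w = Add(Mul(0, -5), -3) = Add(0, -3) = -3)
Function('K')(a, S) = Pow(Add(2, S), -1)
Function('H')(g) = Pow(Add(3, Pow(Add(2, g), -1)), Rational(1, 2)) (Function('H')(g) = Pow(Add(Pow(Add(2, g), -1), 3), Rational(1, 2)) = Pow(Add(3, Pow(Add(2, g), -1)), Rational(1, 2)))
Add(Function('H')(w), Mul(179, -261)) = Add(Pow(Mul(Pow(Add(2, -3), -1), Add(7, Mul(3, -3))), Rational(1, 2)), Mul(179, -261)) = Add(Pow(Mul(Pow(-1, -1), Add(7, -9)), Rational(1, 2)), -46719) = Add(Pow(Mul(-1, -2), Rational(1, 2)), -46719) = Add(Pow(2, Rational(1, 2)), -46719) = Add(-46719, Pow(2, Rational(1, 2)))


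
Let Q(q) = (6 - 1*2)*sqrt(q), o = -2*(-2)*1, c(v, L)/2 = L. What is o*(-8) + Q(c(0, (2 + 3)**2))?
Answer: -32 + 20*sqrt(2) ≈ -3.7157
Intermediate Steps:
c(v, L) = 2*L
o = 4 (o = 4*1 = 4)
Q(q) = 4*sqrt(q) (Q(q) = (6 - 2)*sqrt(q) = 4*sqrt(q))
o*(-8) + Q(c(0, (2 + 3)**2)) = 4*(-8) + 4*sqrt(2*(2 + 3)**2) = -32 + 4*sqrt(2*5**2) = -32 + 4*sqrt(2*25) = -32 + 4*sqrt(50) = -32 + 4*(5*sqrt(2)) = -32 + 20*sqrt(2)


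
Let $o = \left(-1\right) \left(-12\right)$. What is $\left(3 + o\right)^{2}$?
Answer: $225$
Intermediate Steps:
$o = 12$
$\left(3 + o\right)^{2} = \left(3 + 12\right)^{2} = 15^{2} = 225$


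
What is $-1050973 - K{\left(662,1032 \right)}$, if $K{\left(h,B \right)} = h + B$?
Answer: $-1052667$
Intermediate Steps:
$K{\left(h,B \right)} = B + h$
$-1050973 - K{\left(662,1032 \right)} = -1050973 - \left(1032 + 662\right) = -1050973 - 1694 = -1052667$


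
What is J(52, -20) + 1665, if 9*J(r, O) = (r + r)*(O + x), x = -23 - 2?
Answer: 1145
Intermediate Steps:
x = -25
J(r, O) = 2*r*(-25 + O)/9 (J(r, O) = ((r + r)*(O - 25))/9 = ((2*r)*(-25 + O))/9 = (2*r*(-25 + O))/9 = 2*r*(-25 + O)/9)
J(52, -20) + 1665 = (2/9)*52*(-25 - 20) + 1665 = (2/9)*52*(-45) + 1665 = -520 + 1665 = 1145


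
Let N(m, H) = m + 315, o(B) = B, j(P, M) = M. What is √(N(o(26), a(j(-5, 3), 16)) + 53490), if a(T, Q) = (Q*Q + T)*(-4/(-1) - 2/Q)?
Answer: √53831 ≈ 232.02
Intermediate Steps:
a(T, Q) = (4 - 2/Q)*(T + Q²) (a(T, Q) = (Q² + T)*(-4*(-1) - 2/Q) = (T + Q²)*(4 - 2/Q) = (4 - 2/Q)*(T + Q²))
N(m, H) = 315 + m
√(N(o(26), a(j(-5, 3), 16)) + 53490) = √((315 + 26) + 53490) = √(341 + 53490) = √53831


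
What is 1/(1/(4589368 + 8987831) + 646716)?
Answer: 13577199/8780591828485 ≈ 1.5463e-6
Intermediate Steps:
1/(1/(4589368 + 8987831) + 646716) = 1/(1/13577199 + 646716) = 1/(8780591828485/13577199) = 13577199/8780591828485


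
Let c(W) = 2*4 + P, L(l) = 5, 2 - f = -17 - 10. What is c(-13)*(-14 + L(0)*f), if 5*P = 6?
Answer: 6026/5 ≈ 1205.2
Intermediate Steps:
P = 6/5 (P = (⅕)*6 = 6/5 ≈ 1.2000)
f = 29 (f = 2 - (-17 - 10) = 2 - 1*(-27) = 2 + 27 = 29)
c(W) = 46/5 (c(W) = 2*4 + 6/5 = 8 + 6/5 = 46/5)
c(-13)*(-14 + L(0)*f) = 46*(-14 + 5*29)/5 = 46*(-14 + 145)/5 = (46/5)*131 = 6026/5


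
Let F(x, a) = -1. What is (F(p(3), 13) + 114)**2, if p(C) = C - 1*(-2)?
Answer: 12769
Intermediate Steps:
p(C) = 2 + C (p(C) = C + 2 = 2 + C)
(F(p(3), 13) + 114)**2 = (-1 + 114)**2 = 113**2 = 12769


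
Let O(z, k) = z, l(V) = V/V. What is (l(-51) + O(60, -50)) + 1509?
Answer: 1570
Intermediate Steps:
l(V) = 1
(l(-51) + O(60, -50)) + 1509 = (1 + 60) + 1509 = 61 + 1509 = 1570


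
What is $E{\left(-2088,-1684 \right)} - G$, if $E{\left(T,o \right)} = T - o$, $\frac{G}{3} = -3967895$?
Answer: $11903281$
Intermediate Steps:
$G = -11903685$ ($G = 3 \left(-3967895\right) = -11903685$)
$E{\left(-2088,-1684 \right)} - G = \left(-2088 - -1684\right) - -11903685 = \left(-2088 + 1684\right) + 11903685 = -404 + 11903685 = 11903281$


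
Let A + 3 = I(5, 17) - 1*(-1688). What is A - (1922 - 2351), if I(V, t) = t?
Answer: 2131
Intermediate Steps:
A = 1702 (A = -3 + (17 - 1*(-1688)) = -3 + (17 + 1688) = -3 + 1705 = 1702)
A - (1922 - 2351) = 1702 - (1922 - 2351) = 1702 - 1*(-429) = 1702 + 429 = 2131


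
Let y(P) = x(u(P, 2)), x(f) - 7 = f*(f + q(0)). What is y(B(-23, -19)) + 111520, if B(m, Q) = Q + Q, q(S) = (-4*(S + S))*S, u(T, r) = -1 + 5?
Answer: 111543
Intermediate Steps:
u(T, r) = 4
q(S) = -8*S**2 (q(S) = (-8*S)*S = -8*S**2)
x(f) = 7 + f**2 (x(f) = 7 + f*(f - 8*0**2) = 7 + f*(f - 8*0) = 7 + f*(f + 0) = 7 + f*f = 7 + f**2)
B(m, Q) = 2*Q
y(P) = 23 (y(P) = 7 + 4**2 = 7 + 16 = 23)
y(B(-23, -19)) + 111520 = 23 + 111520 = 111543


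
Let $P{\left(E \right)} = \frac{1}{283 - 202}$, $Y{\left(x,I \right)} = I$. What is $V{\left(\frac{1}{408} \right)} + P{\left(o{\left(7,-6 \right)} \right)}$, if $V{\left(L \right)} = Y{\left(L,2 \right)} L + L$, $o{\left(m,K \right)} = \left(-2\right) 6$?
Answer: $\frac{217}{11016} \approx 0.019699$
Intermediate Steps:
$o{\left(m,K \right)} = -12$
$P{\left(E \right)} = \frac{1}{81}$
$V{\left(L \right)} = 3 L$ ($V{\left(L \right)} = 2 L + L = 3 L$)
$V{\left(\frac{1}{408} \right)} + P{\left(o{\left(7,-6 \right)} \right)} = \frac{3}{408} + \frac{1}{81} = 3 \cdot \frac{1}{408} + \frac{1}{81} = \frac{1}{136} + \frac{1}{81} = \frac{217}{11016}$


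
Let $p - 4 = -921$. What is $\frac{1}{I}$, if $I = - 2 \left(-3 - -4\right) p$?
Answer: $\frac{1}{1834} \approx 0.00054526$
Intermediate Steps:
$p = -917$ ($p = 4 - 921 = -917$)
$I = 1834$ ($I = - 2 \left(-3 - -4\right) \left(-917\right) = - 2 \left(-3 + 4\right) \left(-917\right) = \left(-2\right) 1 \left(-917\right) = \left(-2\right) \left(-917\right) = 1834$)
$\frac{1}{I} = \frac{1}{1834}$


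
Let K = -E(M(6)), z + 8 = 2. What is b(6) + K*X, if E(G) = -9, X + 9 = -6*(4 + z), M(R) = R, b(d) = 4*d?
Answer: 51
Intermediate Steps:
z = -6 (z = -8 + 2 = -6)
X = 3 (X = -9 - 6*(4 - 6) = -9 - 6*(-2) = -9 + 12 = 3)
K = 9 (K = -1*(-9) = 9)
b(6) + K*X = 4*6 + 9*3 = 24 + 27 = 51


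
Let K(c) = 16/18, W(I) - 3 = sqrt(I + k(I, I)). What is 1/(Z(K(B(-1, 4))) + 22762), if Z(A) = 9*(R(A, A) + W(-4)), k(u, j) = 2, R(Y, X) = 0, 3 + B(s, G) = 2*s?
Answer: 22789/519338683 - 9*I*sqrt(2)/519338683 ≈ 4.3881e-5 - 2.4508e-8*I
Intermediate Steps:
B(s, G) = -3 + 2*s
W(I) = 3 + sqrt(2 + I) (W(I) = 3 + sqrt(I + 2) = 3 + sqrt(2 + I))
K(c) = 8/9 (K(c) = 16*(1/18) = 8/9)
Z(A) = 27 + 9*I*sqrt(2) (Z(A) = 9*(0 + (3 + sqrt(2 - 4))) = 9*(0 + (3 + sqrt(-2))) = 9*(0 + (3 + I*sqrt(2))) = 9*(3 + I*sqrt(2)) = 27 + 9*I*sqrt(2))
1/(Z(K(B(-1, 4))) + 22762) = 1/((27 + 9*I*sqrt(2)) + 22762) = 1/(22789 + 9*I*sqrt(2))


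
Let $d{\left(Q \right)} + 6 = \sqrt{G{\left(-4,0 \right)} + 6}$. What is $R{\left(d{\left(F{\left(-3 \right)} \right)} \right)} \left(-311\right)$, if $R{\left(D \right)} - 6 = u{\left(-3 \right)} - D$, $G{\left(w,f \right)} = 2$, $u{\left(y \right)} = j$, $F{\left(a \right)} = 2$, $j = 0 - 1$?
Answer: $-3421 + 622 \sqrt{2} \approx -2541.4$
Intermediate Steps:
$j = -1$
$u{\left(y \right)} = -1$
$d{\left(Q \right)} = -6 + 2 \sqrt{2}$ ($d{\left(Q \right)} = -6 + \sqrt{2 + 6} = -6 + \sqrt{8} = -6 + 2 \sqrt{2}$)
$R{\left(D \right)} = 5 - D$ ($R{\left(D \right)} = 6 - \left(1 + D\right) = 5 - D$)
$R{\left(d{\left(F{\left(-3 \right)} \right)} \right)} \left(-311\right) = \left(5 - \left(-6 + 2 \sqrt{2}\right)\right) \left(-311\right) = \left(5 + \left(6 - 2 \sqrt{2}\right)\right) \left(-311\right) = \left(11 - 2 \sqrt{2}\right) \left(-311\right) = -3421 + 622 \sqrt{2}$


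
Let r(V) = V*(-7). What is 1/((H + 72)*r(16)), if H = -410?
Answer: 1/37856 ≈ 2.6416e-5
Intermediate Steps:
r(V) = -7*V
1/((H + 72)*r(16)) = 1/((-410 + 72)*(-7*16)) = 1/(-338*(-112)) = 1/37856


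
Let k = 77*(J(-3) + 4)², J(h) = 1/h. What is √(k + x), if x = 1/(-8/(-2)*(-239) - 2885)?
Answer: 2*√34364071127/11523 ≈ 32.175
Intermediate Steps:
k = 9317/9 (k = 77*(1/(-3) + 4)² = 77*(-⅓ + 4)² = 77*(11/3)² = 77*(121/9) = 9317/9 ≈ 1035.2)
x = -1/3841 (x = 1/(-8*(-½)*(-239) - 2885) = 1/(4*(-239) - 2885) = 1/(-956 - 2885) = 1/(-3841) = -1/3841 ≈ -0.00026035)
√(k + x) = √(9317/9 - 1/3841) = √(35786588/34569) = 2*√34364071127/11523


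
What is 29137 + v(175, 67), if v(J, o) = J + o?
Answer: 29379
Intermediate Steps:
29137 + v(175, 67) = 29137 + (175 + 67) = 29137 + 242 = 29379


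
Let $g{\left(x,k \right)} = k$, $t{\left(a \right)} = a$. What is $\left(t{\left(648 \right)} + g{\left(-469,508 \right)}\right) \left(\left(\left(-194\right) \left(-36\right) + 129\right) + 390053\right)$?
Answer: $459123896$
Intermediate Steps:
$\left(t{\left(648 \right)} + g{\left(-469,508 \right)}\right) \left(\left(\left(-194\right) \left(-36\right) + 129\right) + 390053\right) = \left(648 + 508\right) \left(\left(\left(-194\right) \left(-36\right) + 129\right) + 390053\right) = 1156 \left(\left(6984 + 129\right) + 390053\right) = 1156 \left(7113 + 390053\right) = 1156 \cdot 397166 = 459123896$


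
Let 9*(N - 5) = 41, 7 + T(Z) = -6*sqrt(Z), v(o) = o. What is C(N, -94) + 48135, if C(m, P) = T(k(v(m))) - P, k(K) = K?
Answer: 48222 - 2*sqrt(86) ≈ 48203.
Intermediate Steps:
T(Z) = -7 - 6*sqrt(Z)
N = 86/9 (N = 5 + (1/9)*41 = 5 + 41/9 = 86/9 ≈ 9.5556)
C(m, P) = -7 - P - 6*sqrt(m) (C(m, P) = (-7 - 6*sqrt(m)) - P = -7 - P - 6*sqrt(m))
C(N, -94) + 48135 = (-7 - 1*(-94) - 2*sqrt(86)) + 48135 = (-7 + 94 - 2*sqrt(86)) + 48135 = (87 - 2*sqrt(86)) + 48135 = 48222 - 2*sqrt(86)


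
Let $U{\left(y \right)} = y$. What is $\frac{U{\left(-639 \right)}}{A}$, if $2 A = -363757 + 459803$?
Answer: $- \frac{639}{48023} \approx -0.013306$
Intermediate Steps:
$A = 48023$ ($A = \frac{-363757 + 459803}{2} = \frac{1}{2} \cdot 96046 = 48023$)
$\frac{U{\left(-639 \right)}}{A} = - \frac{639}{48023}$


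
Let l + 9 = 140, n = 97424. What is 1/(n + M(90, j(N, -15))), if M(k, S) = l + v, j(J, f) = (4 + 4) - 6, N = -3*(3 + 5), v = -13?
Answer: 1/97542 ≈ 1.0252e-5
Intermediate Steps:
l = 131 (l = -9 + 140 = 131)
N = -24 (N = -3*8 = -24)
j(J, f) = 2 (j(J, f) = 8 - 6 = 2)
M(k, S) = 118 (M(k, S) = 131 - 13 = 118)
1/(n + M(90, j(N, -15))) = 1/(97424 + 118) = 1/97542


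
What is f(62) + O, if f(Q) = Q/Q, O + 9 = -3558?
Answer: -3566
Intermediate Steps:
O = -3567 (O = -9 - 3558 = -3567)
f(Q) = 1
f(62) + O = 1 - 3567 = -3566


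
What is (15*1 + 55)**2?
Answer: 4900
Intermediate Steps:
(15*1 + 55)**2 = (15 + 55)**2 = 70**2 = 4900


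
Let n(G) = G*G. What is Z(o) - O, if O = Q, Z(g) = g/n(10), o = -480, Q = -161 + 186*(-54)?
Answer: 51001/5 ≈ 10200.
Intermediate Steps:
n(G) = G**2
Q = -10205 (Q = -161 - 10044 = -10205)
Z(g) = g/100 (Z(g) = g/(10**2) = g/100)
O = -10205
Z(o) - O = (1/100)*(-480) - 1*(-10205) = -24/5 + 10205 = 51001/5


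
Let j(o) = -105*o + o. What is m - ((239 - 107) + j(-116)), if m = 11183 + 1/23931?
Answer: -24242102/23931 ≈ -1013.0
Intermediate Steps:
j(o) = -104*o
m = 267620374/23931 (m = 11183 + 1/23931 = 267620374/23931 ≈ 11183.)
m - ((239 - 107) + j(-116)) = 267620374/23931 - ((239 - 107) - 104*(-116)) = 267620374/23931 - (132 + 12064) = 267620374/23931 - 1*12196 = 267620374/23931 - 12196 = -24242102/23931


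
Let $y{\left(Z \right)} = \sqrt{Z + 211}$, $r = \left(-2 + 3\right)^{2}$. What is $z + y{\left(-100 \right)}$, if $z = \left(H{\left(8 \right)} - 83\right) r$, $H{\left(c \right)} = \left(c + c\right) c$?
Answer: $45 + \sqrt{111} \approx 55.536$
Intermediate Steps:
$H{\left(c \right)} = 2 c^{2}$ ($H{\left(c \right)} = 2 c c = 2 c^{2}$)
$r = 1$ ($r = 1^{2} = 1$)
$y{\left(Z \right)} = \sqrt{211 + Z}$
$z = 45$ ($z = \left(2 \cdot 8^{2} - 83\right) 1 = \left(2 \cdot 64 - 83\right) 1 = \left(128 - 83\right) 1 = 45 \cdot 1 = 45$)
$z + y{\left(-100 \right)} = 45 + \sqrt{211 - 100} = 45 + \sqrt{111}$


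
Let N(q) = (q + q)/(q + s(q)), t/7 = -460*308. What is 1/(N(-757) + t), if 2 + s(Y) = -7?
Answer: -383/379843323 ≈ -1.0083e-6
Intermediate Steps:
t = -991760 (t = 7*(-460*308) = 7*(-141680) = -991760)
s(Y) = -9 (s(Y) = -2 - 7 = -9)
N(q) = 2*q/(-9 + q) (N(q) = (q + q)/(q - 9) = (2*q)/(-9 + q) = 2*q/(-9 + q))
1/(N(-757) + t) = 1/(2*(-757)/(-9 - 757) - 991760) = 1/(2*(-757)/(-766) - 991760) = 1/(2*(-757)*(-1/766) - 991760) = 1/(757/383 - 991760) = 1/(-379843323/383) = -383/379843323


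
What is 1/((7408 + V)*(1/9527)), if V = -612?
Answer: 9527/6796 ≈ 1.4019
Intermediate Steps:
1/((7408 + V)*(1/9527)) = 1/((7408 - 612)*(1/9527)) = 1/(6796*(1/9527)) = (1/6796)*9527 = 9527/6796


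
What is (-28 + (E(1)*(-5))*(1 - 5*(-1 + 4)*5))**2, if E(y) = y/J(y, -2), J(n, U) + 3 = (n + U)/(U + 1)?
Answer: 45369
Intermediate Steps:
J(n, U) = -3 + (U + n)/(1 + U) (J(n, U) = -3 + (n + U)/(U + 1) = -3 + (U + n)/(1 + U))
E(y) = y/(-1 - y) (E(y) = y/(((-3 + y - 2*(-2))/(1 - 2))) = y/(((-3 + y + 4)/(-1))) = y/((-(1 + y))) = y/(-1 - y))
(-28 + (E(1)*(-5))*(1 - 5*(-1 + 4)*5))**2 = (-28 + (-1*1/(1 + 1)*(-5))*(1 - 5*(-1 + 4)*5))**2 = (-28 + (-1*1/2*(-5))*(1 - 5*3*5))**2 = (-28 + (-1*1*1/2*(-5))*(1 - 15*5))**2 = (-28 + (-1/2*(-5))*(1 - 75))**2 = (-28 + (5/2)*(-74))**2 = (-28 - 185)**2 = (-213)**2 = 45369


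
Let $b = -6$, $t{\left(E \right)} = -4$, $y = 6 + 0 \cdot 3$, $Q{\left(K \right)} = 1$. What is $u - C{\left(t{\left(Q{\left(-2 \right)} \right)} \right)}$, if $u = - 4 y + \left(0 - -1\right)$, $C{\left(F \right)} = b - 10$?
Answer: $-7$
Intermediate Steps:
$y = 6$ ($y = 6 + 0 = 6$)
$C{\left(F \right)} = -16$ ($C{\left(F \right)} = -6 - 10 = -16$)
$u = -23$ ($u = \left(-4\right) 6 + \left(0 - -1\right) = -24 + \left(0 + 1\right) = -24 + 1 = -23$)
$u - C{\left(t{\left(Q{\left(-2 \right)} \right)} \right)} = -23 - -16 = -23 + 16 = -7$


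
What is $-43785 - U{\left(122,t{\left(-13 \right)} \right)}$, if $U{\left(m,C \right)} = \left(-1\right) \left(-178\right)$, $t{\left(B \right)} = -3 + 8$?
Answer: $-43963$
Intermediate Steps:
$t{\left(B \right)} = 5$
$U{\left(m,C \right)} = 178$
$-43785 - U{\left(122,t{\left(-13 \right)} \right)} = -43785 - 178 = -43963$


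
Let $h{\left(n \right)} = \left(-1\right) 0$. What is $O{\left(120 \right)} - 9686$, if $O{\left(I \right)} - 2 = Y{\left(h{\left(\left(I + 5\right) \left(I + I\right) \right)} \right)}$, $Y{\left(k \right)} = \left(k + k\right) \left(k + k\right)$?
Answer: $-9684$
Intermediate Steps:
$h{\left(n \right)} = 0$
$Y{\left(k \right)} = 4 k^{2}$ ($Y{\left(k \right)} = 2 k 2 k = 4 k^{2}$)
$O{\left(I \right)} = 2$ ($O{\left(I \right)} = 2 + 4 \cdot 0^{2} = 2 + 4 \cdot 0 = 2 + 0 = 2$)
$O{\left(120 \right)} - 9686 = 2 - 9686 = -9684$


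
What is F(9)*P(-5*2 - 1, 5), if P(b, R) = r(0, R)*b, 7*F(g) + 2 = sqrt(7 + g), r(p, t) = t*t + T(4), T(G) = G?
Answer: -638/7 ≈ -91.143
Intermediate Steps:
r(p, t) = 4 + t**2 (r(p, t) = t*t + 4 = t**2 + 4 = 4 + t**2)
F(g) = -2/7 + sqrt(7 + g)/7
P(b, R) = b*(4 + R**2) (P(b, R) = (4 + R**2)*b = b*(4 + R**2))
F(9)*P(-5*2 - 1, 5) = (-2/7 + sqrt(7 + 9)/7)*((-5*2 - 1)*(4 + 5**2)) = (-2/7 + sqrt(16)/7)*((-10 - 1)*(4 + 25)) = (-2/7 + (1/7)*4)*(-11*29) = (-2/7 + 4/7)*(-319) = (2/7)*(-319) = -638/7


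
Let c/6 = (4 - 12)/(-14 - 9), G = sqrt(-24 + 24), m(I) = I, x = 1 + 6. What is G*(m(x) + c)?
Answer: 0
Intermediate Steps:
x = 7
G = 0 (G = sqrt(0) = 0)
c = 48/23 (c = 6*((4 - 12)/(-14 - 9)) = 6*(-8/(-23)) = 6*(-8*(-1/23)) = 6*(8/23) = 48/23 ≈ 2.0870)
G*(m(x) + c) = 0*(7 + 48/23) = 0*(209/23) = 0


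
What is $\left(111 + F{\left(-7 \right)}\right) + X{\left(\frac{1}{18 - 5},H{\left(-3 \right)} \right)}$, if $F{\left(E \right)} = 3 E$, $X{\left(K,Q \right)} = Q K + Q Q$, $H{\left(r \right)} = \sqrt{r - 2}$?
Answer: $85 + \frac{i \sqrt{5}}{13} \approx 85.0 + 0.17201 i$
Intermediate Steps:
$H{\left(r \right)} = \sqrt{-2 + r}$
$X{\left(K,Q \right)} = Q^{2} + K Q$ ($X{\left(K,Q \right)} = K Q + Q^{2} = Q^{2} + K Q$)
$\left(111 + F{\left(-7 \right)}\right) + X{\left(\frac{1}{18 - 5},H{\left(-3 \right)} \right)} = \left(111 + 3 \left(-7\right)\right) + \sqrt{-2 - 3} \left(\frac{1}{18 - 5} + \sqrt{-2 - 3}\right) = \left(111 - 21\right) + \sqrt{-5} \left(\frac{1}{13} + \sqrt{-5}\right) = 90 + i \sqrt{5} \left(\frac{1}{13} + i \sqrt{5}\right)$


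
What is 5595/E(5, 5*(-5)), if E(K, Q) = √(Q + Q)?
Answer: -1119*I*√2/2 ≈ -791.25*I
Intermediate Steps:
E(K, Q) = √2*√Q (E(K, Q) = √(2*Q) = √2*√Q)
5595/E(5, 5*(-5)) = 5595/((√2*√(5*(-5)))) = 5595/((√2*√(-25))) = 5595/((√2*(5*I))) = 5595/((5*I*√2)) = 5595*(-I*√2/10) = -1119*I*√2/2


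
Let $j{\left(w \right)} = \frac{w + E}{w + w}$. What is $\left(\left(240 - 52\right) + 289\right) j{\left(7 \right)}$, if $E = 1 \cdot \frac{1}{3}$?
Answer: $\frac{1749}{7} \approx 249.86$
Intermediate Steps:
$E = \frac{1}{3}$ ($E = 1 \cdot \frac{1}{3} = \frac{1}{3} \approx 0.33333$)
$j{\left(w \right)} = \frac{\frac{1}{3} + w}{2 w}$ ($j{\left(w \right)} = \frac{w + \frac{1}{3}}{w + w} = \frac{\frac{1}{3} + w}{2 w}$)
$\left(\left(240 - 52\right) + 289\right) j{\left(7 \right)} = \left(\left(240 - 52\right) + 289\right) \frac{1 + 3 \cdot 7}{6 \cdot 7} = \left(188 + 289\right) \frac{1}{6} \cdot \frac{1}{7} \left(1 + 21\right) = 477 \cdot \frac{1}{6} \cdot \frac{1}{7} \cdot 22 = 477 \cdot \frac{11}{21} = \frac{1749}{7}$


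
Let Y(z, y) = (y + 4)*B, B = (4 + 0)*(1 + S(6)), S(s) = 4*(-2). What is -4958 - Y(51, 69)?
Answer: -2914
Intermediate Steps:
S(s) = -8
B = -28 (B = (4 + 0)*(1 - 8) = 4*(-7) = -28)
Y(z, y) = -112 - 28*y (Y(z, y) = (y + 4)*(-28) = (4 + y)*(-28) = -112 - 28*y)
-4958 - Y(51, 69) = -4958 - (-112 - 28*69) = -4958 - (-112 - 1932) = -4958 - 1*(-2044) = -4958 + 2044 = -2914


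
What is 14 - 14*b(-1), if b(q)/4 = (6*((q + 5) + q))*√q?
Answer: 14 - 1008*I ≈ 14.0 - 1008.0*I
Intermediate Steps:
b(q) = 4*√q*(30 + 12*q) (b(q) = 4*((6*((q + 5) + q))*√q) = 4*((6*((5 + q) + q))*√q) = 4*((6*(5 + 2*q))*√q) = 4*((30 + 12*q)*√q) = 4*(√q*(30 + 12*q)) = 4*√q*(30 + 12*q))
14 - 14*b(-1) = 14 - 14*√(-1)*(120 + 48*(-1)) = 14 - 14*I*(120 - 48) = 14 - 14*I*72 = 14 - 1008*I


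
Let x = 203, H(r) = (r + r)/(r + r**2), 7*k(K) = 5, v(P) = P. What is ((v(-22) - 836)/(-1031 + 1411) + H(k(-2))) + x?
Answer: 57544/285 ≈ 201.91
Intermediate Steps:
k(K) = 5/7 (k(K) = (1/7)*5 = 5/7)
H(r) = 2*r/(r + r**2) (H(r) = (2*r)/(r + r**2) = 2*r/(r + r**2))
((v(-22) - 836)/(-1031 + 1411) + H(k(-2))) + x = ((-22 - 836)/(-1031 + 1411) + 2/(1 + 5/7)) + 203 = (-858/380 + 2/(12/7)) + 203 = (-858*1/380 + 2*(7/12)) + 203 = (-429/190 + 7/6) + 203 = -311/285 + 203 = 57544/285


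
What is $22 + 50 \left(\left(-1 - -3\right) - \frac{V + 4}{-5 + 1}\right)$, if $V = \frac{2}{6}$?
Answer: $\frac{1057}{6} \approx 176.17$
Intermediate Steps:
$V = \frac{1}{3}$ ($V = 2 \cdot \frac{1}{6} = \frac{1}{3} \approx 0.33333$)
$22 + 50 \left(\left(-1 - -3\right) - \frac{V + 4}{-5 + 1}\right) = 22 + 50 \left(\left(-1 - -3\right) - \frac{\frac{1}{3} + 4}{-5 + 1}\right) = 22 + 50 \left(\left(-1 + 3\right) - \frac{13}{3 \left(-4\right)}\right) = 22 + 50 \left(2 - \frac{13}{3} \left(- \frac{1}{4}\right)\right) = 22 + 50 \left(2 - - \frac{13}{12}\right) = 22 + 50 \left(2 + \frac{13}{12}\right) = 22 + 50 \cdot \frac{37}{12} = 22 + \frac{925}{6} = \frac{1057}{6}$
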